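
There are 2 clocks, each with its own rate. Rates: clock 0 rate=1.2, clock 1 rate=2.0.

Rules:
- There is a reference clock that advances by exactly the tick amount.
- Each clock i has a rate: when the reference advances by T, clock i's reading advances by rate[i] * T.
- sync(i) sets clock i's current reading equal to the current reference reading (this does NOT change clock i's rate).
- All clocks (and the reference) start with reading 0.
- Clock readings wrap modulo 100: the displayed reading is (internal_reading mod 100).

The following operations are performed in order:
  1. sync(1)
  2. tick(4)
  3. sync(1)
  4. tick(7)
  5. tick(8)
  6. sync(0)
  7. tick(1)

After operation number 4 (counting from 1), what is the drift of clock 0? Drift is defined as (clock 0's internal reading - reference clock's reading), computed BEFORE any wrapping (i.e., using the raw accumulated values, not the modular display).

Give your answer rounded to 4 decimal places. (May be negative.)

After op 1 sync(1): ref=0.0000 raw=[0.0000 0.0000]
After op 2 tick(4): ref=4.0000 raw=[4.8000 8.0000]
After op 3 sync(1): ref=4.0000 raw=[4.8000 4.0000]
After op 4 tick(7): ref=11.0000 raw=[13.2000 18.0000]
Drift of clock 0 after op 4: 13.2000 - 11.0000 = 2.2000

Answer: 2.2000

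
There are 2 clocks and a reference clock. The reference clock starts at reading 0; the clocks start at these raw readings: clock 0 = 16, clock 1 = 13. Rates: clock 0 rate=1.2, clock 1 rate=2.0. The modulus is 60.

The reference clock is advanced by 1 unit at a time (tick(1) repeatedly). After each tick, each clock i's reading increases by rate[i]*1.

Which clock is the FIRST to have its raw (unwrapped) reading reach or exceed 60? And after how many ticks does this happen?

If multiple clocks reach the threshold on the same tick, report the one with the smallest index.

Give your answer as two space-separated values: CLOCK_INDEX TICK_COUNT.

Answer: 1 24

Derivation:
clock 0: start=16, rate=1.2, needs 60-16 = 44; ticks = ceil(44/1.2) = ceil(36.6667) = 37; reading at tick 37 = 16 + 1.2*37 = 60.4000
clock 1: start=13, rate=2.0, needs 60-13 = 47; ticks = ceil(47/2.0) = ceil(23.5000) = 24; reading at tick 24 = 13 + 2.0*24 = 61.0000
Minimum tick count = 24; winners = [1]; smallest index = 1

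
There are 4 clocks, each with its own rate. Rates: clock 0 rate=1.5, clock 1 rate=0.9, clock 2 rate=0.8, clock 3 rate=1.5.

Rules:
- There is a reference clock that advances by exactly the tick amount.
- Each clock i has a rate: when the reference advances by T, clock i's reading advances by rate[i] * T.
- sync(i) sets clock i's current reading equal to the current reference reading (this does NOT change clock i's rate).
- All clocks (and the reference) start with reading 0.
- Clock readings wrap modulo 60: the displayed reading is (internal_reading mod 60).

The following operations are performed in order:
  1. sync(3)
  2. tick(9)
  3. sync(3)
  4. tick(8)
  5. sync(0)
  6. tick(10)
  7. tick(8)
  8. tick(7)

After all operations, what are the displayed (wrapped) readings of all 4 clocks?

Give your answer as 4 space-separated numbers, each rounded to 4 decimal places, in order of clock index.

After op 1 sync(3): ref=0.0000 raw=[0.0000 0.0000 0.0000 0.0000]
After op 2 tick(9): ref=9.0000 raw=[13.5000 8.1000 7.2000 13.5000]
After op 3 sync(3): ref=9.0000 raw=[13.5000 8.1000 7.2000 9.0000]
After op 4 tick(8): ref=17.0000 raw=[25.5000 15.3000 13.6000 21.0000]
After op 5 sync(0): ref=17.0000 raw=[17.0000 15.3000 13.6000 21.0000]
After op 6 tick(10): ref=27.0000 raw=[32.0000 24.3000 21.6000 36.0000]
After op 7 tick(8): ref=35.0000 raw=[44.0000 31.5000 28.0000 48.0000]
After op 8 tick(7): ref=42.0000 raw=[54.5000 37.8000 33.6000 58.5000]
Wrap final raw readings (mod 60): 54.5000 mod 60 = 54.5000; 37.8000 mod 60 = 37.8000; 33.6000 mod 60 = 33.6000; 58.5000 mod 60 = 58.5000

Answer: 54.5000 37.8000 33.6000 58.5000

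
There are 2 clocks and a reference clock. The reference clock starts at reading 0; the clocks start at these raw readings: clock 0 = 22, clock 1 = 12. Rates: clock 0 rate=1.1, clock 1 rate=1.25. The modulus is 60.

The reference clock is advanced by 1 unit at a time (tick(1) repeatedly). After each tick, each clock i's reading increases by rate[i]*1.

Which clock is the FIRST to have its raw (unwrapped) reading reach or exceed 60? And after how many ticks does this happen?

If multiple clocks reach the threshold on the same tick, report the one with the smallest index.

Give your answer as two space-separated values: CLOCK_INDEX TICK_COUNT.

clock 0: start=22, rate=1.1, needs 60-22 = 38; ticks = ceil(38/1.1) = ceil(34.5455) = 35; reading at tick 35 = 22 + 1.1*35 = 60.5000
clock 1: start=12, rate=1.25, needs 60-12 = 48; ticks = ceil(48/1.25) = ceil(38.4000) = 39; reading at tick 39 = 12 + 1.25*39 = 60.7500
Minimum tick count = 35; winners = [0]; smallest index = 0

Answer: 0 35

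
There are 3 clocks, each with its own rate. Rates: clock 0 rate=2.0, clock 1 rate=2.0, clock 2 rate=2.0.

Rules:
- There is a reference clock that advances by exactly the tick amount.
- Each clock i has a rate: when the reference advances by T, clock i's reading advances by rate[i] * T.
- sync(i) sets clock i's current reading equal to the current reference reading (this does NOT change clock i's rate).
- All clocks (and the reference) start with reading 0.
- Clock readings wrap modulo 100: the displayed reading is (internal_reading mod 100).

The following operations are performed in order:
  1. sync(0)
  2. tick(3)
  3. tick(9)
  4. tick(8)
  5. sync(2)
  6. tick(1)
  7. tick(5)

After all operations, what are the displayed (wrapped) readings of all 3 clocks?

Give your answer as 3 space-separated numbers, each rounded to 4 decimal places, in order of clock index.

After op 1 sync(0): ref=0.0000 raw=[0.0000 0.0000 0.0000]
After op 2 tick(3): ref=3.0000 raw=[6.0000 6.0000 6.0000]
After op 3 tick(9): ref=12.0000 raw=[24.0000 24.0000 24.0000]
After op 4 tick(8): ref=20.0000 raw=[40.0000 40.0000 40.0000]
After op 5 sync(2): ref=20.0000 raw=[40.0000 40.0000 20.0000]
After op 6 tick(1): ref=21.0000 raw=[42.0000 42.0000 22.0000]
After op 7 tick(5): ref=26.0000 raw=[52.0000 52.0000 32.0000]
Wrap final raw readings (mod 100): 52.0000 mod 100 = 52.0000; 52.0000 mod 100 = 52.0000; 32.0000 mod 100 = 32.0000

Answer: 52.0000 52.0000 32.0000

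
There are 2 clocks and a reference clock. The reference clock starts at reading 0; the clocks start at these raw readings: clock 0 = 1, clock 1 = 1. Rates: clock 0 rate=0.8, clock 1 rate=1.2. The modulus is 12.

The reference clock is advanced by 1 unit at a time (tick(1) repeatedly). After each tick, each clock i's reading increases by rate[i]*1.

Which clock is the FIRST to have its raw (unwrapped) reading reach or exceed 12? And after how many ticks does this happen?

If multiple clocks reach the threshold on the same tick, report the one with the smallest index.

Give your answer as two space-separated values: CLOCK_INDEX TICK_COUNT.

clock 0: start=1, rate=0.8, needs 12-1 = 11; ticks = ceil(11/0.8) = ceil(13.7500) = 14; reading at tick 14 = 1 + 0.8*14 = 12.2000
clock 1: start=1, rate=1.2, needs 12-1 = 11; ticks = ceil(11/1.2) = ceil(9.1667) = 10; reading at tick 10 = 1 + 1.2*10 = 13.0000
Minimum tick count = 10; winners = [1]; smallest index = 1

Answer: 1 10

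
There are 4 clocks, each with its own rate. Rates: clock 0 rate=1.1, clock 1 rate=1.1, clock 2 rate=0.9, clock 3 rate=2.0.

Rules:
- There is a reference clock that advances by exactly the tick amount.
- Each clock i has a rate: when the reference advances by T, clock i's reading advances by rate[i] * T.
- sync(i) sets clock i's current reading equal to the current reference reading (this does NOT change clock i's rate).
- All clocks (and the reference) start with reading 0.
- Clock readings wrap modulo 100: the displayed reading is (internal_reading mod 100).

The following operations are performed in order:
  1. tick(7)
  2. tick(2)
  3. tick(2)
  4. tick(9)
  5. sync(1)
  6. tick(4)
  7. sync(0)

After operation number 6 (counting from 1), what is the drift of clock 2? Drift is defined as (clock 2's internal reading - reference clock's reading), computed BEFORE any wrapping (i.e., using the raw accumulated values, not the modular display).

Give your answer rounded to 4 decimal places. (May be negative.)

Answer: -2.4000

Derivation:
After op 1 tick(7): ref=7.0000 raw=[7.7000 7.7000 6.3000 14.0000]
After op 2 tick(2): ref=9.0000 raw=[9.9000 9.9000 8.1000 18.0000]
After op 3 tick(2): ref=11.0000 raw=[12.1000 12.1000 9.9000 22.0000]
After op 4 tick(9): ref=20.0000 raw=[22.0000 22.0000 18.0000 40.0000]
After op 5 sync(1): ref=20.0000 raw=[22.0000 20.0000 18.0000 40.0000]
After op 6 tick(4): ref=24.0000 raw=[26.4000 24.4000 21.6000 48.0000]
Drift of clock 2 after op 6: 21.6000 - 24.0000 = -2.4000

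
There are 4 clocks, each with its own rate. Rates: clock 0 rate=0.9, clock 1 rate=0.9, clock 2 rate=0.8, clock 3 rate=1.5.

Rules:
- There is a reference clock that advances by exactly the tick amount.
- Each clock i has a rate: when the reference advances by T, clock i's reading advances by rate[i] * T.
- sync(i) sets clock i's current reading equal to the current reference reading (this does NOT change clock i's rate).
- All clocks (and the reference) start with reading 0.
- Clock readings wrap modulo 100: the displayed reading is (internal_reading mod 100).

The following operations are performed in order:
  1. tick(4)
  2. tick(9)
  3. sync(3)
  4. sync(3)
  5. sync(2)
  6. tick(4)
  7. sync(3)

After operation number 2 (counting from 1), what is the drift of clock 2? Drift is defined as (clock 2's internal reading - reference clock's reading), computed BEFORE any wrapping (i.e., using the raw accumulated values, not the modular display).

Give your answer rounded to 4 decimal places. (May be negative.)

Answer: -2.6000

Derivation:
After op 1 tick(4): ref=4.0000 raw=[3.6000 3.6000 3.2000 6.0000]
After op 2 tick(9): ref=13.0000 raw=[11.7000 11.7000 10.4000 19.5000]
Drift of clock 2 after op 2: 10.4000 - 13.0000 = -2.6000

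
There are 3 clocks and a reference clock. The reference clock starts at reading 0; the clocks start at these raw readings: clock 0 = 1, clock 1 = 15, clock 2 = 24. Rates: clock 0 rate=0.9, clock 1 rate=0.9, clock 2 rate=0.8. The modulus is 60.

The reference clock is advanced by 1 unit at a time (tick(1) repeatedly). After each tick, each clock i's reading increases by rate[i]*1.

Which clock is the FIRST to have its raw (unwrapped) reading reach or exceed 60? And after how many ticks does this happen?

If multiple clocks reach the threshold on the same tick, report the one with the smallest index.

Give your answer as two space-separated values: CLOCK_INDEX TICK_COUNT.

clock 0: start=1, rate=0.9, needs 60-1 = 59; ticks = ceil(59/0.9) = ceil(65.5556) = 66; reading at tick 66 = 1 + 0.9*66 = 60.4000
clock 1: start=15, rate=0.9, needs 60-15 = 45; ticks = ceil(45/0.9) = ceil(50.0000) = 50; reading at tick 50 = 15 + 0.9*50 = 60.0000
clock 2: start=24, rate=0.8, needs 60-24 = 36; ticks = ceil(36/0.8) = ceil(45.0000) = 45; reading at tick 45 = 24 + 0.8*45 = 60.0000
Minimum tick count = 45; winners = [2]; smallest index = 2

Answer: 2 45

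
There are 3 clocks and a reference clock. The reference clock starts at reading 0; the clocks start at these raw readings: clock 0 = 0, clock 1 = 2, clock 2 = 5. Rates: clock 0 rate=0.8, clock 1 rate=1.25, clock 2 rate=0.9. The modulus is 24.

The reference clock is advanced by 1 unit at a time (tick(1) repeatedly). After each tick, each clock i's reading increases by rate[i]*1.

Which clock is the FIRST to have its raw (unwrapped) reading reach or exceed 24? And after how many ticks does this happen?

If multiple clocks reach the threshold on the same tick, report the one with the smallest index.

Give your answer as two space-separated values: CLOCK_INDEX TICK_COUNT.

Answer: 1 18

Derivation:
clock 0: start=0, rate=0.8, needs 24-0 = 24; ticks = ceil(24/0.8) = ceil(30.0000) = 30; reading at tick 30 = 0 + 0.8*30 = 24.0000
clock 1: start=2, rate=1.25, needs 24-2 = 22; ticks = ceil(22/1.25) = ceil(17.6000) = 18; reading at tick 18 = 2 + 1.25*18 = 24.5000
clock 2: start=5, rate=0.9, needs 24-5 = 19; ticks = ceil(19/0.9) = ceil(21.1111) = 22; reading at tick 22 = 5 + 0.9*22 = 24.8000
Minimum tick count = 18; winners = [1]; smallest index = 1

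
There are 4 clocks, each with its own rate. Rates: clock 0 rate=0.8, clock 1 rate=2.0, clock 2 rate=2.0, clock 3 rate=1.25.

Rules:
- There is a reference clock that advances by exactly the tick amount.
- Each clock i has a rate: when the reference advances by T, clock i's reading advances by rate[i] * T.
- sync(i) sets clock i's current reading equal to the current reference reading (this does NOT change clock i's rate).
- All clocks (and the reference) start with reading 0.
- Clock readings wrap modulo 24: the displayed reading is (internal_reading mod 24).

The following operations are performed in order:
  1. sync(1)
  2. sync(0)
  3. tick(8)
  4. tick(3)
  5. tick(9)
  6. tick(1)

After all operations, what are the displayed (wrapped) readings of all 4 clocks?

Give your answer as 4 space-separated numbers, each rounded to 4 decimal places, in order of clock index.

After op 1 sync(1): ref=0.0000 raw=[0.0000 0.0000 0.0000 0.0000]
After op 2 sync(0): ref=0.0000 raw=[0.0000 0.0000 0.0000 0.0000]
After op 3 tick(8): ref=8.0000 raw=[6.4000 16.0000 16.0000 10.0000]
After op 4 tick(3): ref=11.0000 raw=[8.8000 22.0000 22.0000 13.7500]
After op 5 tick(9): ref=20.0000 raw=[16.0000 40.0000 40.0000 25.0000]
After op 6 tick(1): ref=21.0000 raw=[16.8000 42.0000 42.0000 26.2500]
Wrap final raw readings (mod 24): 16.8000 mod 24 = 16.8000; 42.0000 mod 24 = 18.0000; 42.0000 mod 24 = 18.0000; 26.2500 mod 24 = 2.2500

Answer: 16.8000 18.0000 18.0000 2.2500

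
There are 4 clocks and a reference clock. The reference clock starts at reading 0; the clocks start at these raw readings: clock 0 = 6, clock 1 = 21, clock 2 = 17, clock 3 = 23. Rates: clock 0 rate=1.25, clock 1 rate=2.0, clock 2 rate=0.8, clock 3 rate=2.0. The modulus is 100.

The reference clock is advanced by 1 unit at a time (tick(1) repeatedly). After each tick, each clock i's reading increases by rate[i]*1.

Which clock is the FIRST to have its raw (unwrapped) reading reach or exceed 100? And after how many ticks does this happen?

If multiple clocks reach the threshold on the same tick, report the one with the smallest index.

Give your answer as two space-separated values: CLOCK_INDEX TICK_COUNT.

clock 0: start=6, rate=1.25, needs 100-6 = 94; ticks = ceil(94/1.25) = ceil(75.2000) = 76; reading at tick 76 = 6 + 1.25*76 = 101.0000
clock 1: start=21, rate=2.0, needs 100-21 = 79; ticks = ceil(79/2.0) = ceil(39.5000) = 40; reading at tick 40 = 21 + 2.0*40 = 101.0000
clock 2: start=17, rate=0.8, needs 100-17 = 83; ticks = ceil(83/0.8) = ceil(103.7500) = 104; reading at tick 104 = 17 + 0.8*104 = 100.2000
clock 3: start=23, rate=2.0, needs 100-23 = 77; ticks = ceil(77/2.0) = ceil(38.5000) = 39; reading at tick 39 = 23 + 2.0*39 = 101.0000
Minimum tick count = 39; winners = [3]; smallest index = 3

Answer: 3 39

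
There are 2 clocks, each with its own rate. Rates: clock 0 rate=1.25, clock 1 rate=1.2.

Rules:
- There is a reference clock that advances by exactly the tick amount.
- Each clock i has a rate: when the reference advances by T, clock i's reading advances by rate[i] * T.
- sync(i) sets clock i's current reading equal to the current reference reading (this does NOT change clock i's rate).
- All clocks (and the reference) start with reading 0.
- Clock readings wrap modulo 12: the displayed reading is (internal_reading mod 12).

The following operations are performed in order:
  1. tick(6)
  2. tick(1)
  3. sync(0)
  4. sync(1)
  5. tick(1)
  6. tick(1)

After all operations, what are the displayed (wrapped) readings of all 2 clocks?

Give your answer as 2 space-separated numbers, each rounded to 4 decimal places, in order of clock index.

After op 1 tick(6): ref=6.0000 raw=[7.5000 7.2000]
After op 2 tick(1): ref=7.0000 raw=[8.7500 8.4000]
After op 3 sync(0): ref=7.0000 raw=[7.0000 8.4000]
After op 4 sync(1): ref=7.0000 raw=[7.0000 7.0000]
After op 5 tick(1): ref=8.0000 raw=[8.2500 8.2000]
After op 6 tick(1): ref=9.0000 raw=[9.5000 9.4000]
Wrap final raw readings (mod 12): 9.5000 mod 12 = 9.5000; 9.4000 mod 12 = 9.4000

Answer: 9.5000 9.4000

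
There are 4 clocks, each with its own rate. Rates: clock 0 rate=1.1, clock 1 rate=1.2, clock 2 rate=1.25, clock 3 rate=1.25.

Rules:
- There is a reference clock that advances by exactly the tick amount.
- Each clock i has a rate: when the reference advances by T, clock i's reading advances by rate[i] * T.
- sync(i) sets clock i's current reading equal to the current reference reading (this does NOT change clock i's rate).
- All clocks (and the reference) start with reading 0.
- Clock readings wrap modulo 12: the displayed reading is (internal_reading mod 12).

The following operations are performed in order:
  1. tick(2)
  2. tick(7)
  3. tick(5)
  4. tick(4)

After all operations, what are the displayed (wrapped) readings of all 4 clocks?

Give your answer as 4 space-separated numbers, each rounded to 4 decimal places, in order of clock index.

After op 1 tick(2): ref=2.0000 raw=[2.2000 2.4000 2.5000 2.5000]
After op 2 tick(7): ref=9.0000 raw=[9.9000 10.8000 11.2500 11.2500]
After op 3 tick(5): ref=14.0000 raw=[15.4000 16.8000 17.5000 17.5000]
After op 4 tick(4): ref=18.0000 raw=[19.8000 21.6000 22.5000 22.5000]
Wrap final raw readings (mod 12): 19.8000 mod 12 = 7.8000; 21.6000 mod 12 = 9.6000; 22.5000 mod 12 = 10.5000; 22.5000 mod 12 = 10.5000

Answer: 7.8000 9.6000 10.5000 10.5000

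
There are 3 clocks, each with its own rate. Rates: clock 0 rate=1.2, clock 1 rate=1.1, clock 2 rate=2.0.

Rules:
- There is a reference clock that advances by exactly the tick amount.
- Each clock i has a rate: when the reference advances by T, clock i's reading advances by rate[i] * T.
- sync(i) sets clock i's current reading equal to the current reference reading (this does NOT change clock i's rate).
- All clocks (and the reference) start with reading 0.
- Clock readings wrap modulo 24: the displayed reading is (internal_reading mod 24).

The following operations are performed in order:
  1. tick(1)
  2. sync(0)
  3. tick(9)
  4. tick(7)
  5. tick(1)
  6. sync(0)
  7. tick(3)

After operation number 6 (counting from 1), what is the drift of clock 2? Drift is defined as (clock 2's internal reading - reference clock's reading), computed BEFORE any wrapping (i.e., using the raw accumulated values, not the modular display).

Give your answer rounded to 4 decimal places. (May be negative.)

After op 1 tick(1): ref=1.0000 raw=[1.2000 1.1000 2.0000]
After op 2 sync(0): ref=1.0000 raw=[1.0000 1.1000 2.0000]
After op 3 tick(9): ref=10.0000 raw=[11.8000 11.0000 20.0000]
After op 4 tick(7): ref=17.0000 raw=[20.2000 18.7000 34.0000]
After op 5 tick(1): ref=18.0000 raw=[21.4000 19.8000 36.0000]
After op 6 sync(0): ref=18.0000 raw=[18.0000 19.8000 36.0000]
Drift of clock 2 after op 6: 36.0000 - 18.0000 = 18.0000

Answer: 18.0000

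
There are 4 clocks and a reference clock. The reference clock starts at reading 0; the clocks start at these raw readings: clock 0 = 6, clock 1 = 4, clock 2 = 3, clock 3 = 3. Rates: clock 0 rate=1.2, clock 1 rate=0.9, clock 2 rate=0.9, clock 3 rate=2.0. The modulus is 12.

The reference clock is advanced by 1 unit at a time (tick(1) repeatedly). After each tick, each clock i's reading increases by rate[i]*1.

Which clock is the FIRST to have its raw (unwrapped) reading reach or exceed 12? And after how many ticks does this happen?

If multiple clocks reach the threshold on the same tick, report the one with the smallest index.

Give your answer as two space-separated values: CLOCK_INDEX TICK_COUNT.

Answer: 0 5

Derivation:
clock 0: start=6, rate=1.2, needs 12-6 = 6; ticks = ceil(6/1.2) = ceil(5.0000) = 5; reading at tick 5 = 6 + 1.2*5 = 12.0000
clock 1: start=4, rate=0.9, needs 12-4 = 8; ticks = ceil(8/0.9) = ceil(8.8889) = 9; reading at tick 9 = 4 + 0.9*9 = 12.1000
clock 2: start=3, rate=0.9, needs 12-3 = 9; ticks = ceil(9/0.9) = ceil(10.0000) = 10; reading at tick 10 = 3 + 0.9*10 = 12.0000
clock 3: start=3, rate=2.0, needs 12-3 = 9; ticks = ceil(9/2.0) = ceil(4.5000) = 5; reading at tick 5 = 3 + 2.0*5 = 13.0000
Minimum tick count = 5; winners = [0, 3]; smallest index = 0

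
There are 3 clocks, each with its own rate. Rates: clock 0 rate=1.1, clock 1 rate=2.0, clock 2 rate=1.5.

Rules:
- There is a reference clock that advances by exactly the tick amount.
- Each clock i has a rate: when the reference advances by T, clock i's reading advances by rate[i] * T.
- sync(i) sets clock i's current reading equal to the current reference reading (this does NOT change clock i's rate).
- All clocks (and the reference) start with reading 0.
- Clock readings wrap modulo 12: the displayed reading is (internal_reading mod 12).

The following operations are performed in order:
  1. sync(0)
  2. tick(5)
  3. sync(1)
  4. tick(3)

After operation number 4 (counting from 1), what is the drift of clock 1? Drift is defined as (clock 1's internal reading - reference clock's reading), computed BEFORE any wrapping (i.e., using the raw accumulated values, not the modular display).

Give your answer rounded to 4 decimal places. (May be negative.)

After op 1 sync(0): ref=0.0000 raw=[0.0000 0.0000 0.0000]
After op 2 tick(5): ref=5.0000 raw=[5.5000 10.0000 7.5000]
After op 3 sync(1): ref=5.0000 raw=[5.5000 5.0000 7.5000]
After op 4 tick(3): ref=8.0000 raw=[8.8000 11.0000 12.0000]
Drift of clock 1 after op 4: 11.0000 - 8.0000 = 3.0000

Answer: 3.0000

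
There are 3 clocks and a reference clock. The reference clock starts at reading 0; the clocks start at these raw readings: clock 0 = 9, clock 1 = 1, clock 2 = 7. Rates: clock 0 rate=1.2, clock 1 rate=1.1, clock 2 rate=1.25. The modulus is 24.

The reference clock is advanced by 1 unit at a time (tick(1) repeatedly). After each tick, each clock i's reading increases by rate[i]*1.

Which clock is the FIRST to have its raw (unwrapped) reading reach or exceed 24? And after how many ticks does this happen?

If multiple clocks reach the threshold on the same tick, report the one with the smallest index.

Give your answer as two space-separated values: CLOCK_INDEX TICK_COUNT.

Answer: 0 13

Derivation:
clock 0: start=9, rate=1.2, needs 24-9 = 15; ticks = ceil(15/1.2) = ceil(12.5000) = 13; reading at tick 13 = 9 + 1.2*13 = 24.6000
clock 1: start=1, rate=1.1, needs 24-1 = 23; ticks = ceil(23/1.1) = ceil(20.9091) = 21; reading at tick 21 = 1 + 1.1*21 = 24.1000
clock 2: start=7, rate=1.25, needs 24-7 = 17; ticks = ceil(17/1.25) = ceil(13.6000) = 14; reading at tick 14 = 7 + 1.25*14 = 24.5000
Minimum tick count = 13; winners = [0]; smallest index = 0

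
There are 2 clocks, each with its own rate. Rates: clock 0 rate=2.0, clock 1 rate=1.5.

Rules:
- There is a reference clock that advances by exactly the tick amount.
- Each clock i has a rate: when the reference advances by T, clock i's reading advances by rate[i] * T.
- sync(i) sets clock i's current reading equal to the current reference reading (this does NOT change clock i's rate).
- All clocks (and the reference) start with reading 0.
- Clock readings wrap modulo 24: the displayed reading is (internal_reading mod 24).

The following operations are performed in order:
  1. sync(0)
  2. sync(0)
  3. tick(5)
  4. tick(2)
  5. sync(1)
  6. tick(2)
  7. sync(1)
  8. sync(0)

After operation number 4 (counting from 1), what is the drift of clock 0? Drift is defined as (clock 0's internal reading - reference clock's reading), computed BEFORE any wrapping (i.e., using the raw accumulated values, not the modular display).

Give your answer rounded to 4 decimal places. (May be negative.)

After op 1 sync(0): ref=0.0000 raw=[0.0000 0.0000]
After op 2 sync(0): ref=0.0000 raw=[0.0000 0.0000]
After op 3 tick(5): ref=5.0000 raw=[10.0000 7.5000]
After op 4 tick(2): ref=7.0000 raw=[14.0000 10.5000]
Drift of clock 0 after op 4: 14.0000 - 7.0000 = 7.0000

Answer: 7.0000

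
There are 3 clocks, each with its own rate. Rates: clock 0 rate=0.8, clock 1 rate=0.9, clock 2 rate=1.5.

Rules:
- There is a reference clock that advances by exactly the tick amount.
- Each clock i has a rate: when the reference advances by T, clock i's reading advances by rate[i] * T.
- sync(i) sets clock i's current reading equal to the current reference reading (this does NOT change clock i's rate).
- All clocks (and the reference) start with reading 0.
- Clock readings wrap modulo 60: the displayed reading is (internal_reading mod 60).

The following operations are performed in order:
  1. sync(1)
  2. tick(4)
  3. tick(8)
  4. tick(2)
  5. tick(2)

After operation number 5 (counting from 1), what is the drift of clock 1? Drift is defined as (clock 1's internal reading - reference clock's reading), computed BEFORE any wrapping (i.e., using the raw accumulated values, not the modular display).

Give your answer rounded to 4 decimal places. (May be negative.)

After op 1 sync(1): ref=0.0000 raw=[0.0000 0.0000 0.0000]
After op 2 tick(4): ref=4.0000 raw=[3.2000 3.6000 6.0000]
After op 3 tick(8): ref=12.0000 raw=[9.6000 10.8000 18.0000]
After op 4 tick(2): ref=14.0000 raw=[11.2000 12.6000 21.0000]
After op 5 tick(2): ref=16.0000 raw=[12.8000 14.4000 24.0000]
Drift of clock 1 after op 5: 14.4000 - 16.0000 = -1.6000

Answer: -1.6000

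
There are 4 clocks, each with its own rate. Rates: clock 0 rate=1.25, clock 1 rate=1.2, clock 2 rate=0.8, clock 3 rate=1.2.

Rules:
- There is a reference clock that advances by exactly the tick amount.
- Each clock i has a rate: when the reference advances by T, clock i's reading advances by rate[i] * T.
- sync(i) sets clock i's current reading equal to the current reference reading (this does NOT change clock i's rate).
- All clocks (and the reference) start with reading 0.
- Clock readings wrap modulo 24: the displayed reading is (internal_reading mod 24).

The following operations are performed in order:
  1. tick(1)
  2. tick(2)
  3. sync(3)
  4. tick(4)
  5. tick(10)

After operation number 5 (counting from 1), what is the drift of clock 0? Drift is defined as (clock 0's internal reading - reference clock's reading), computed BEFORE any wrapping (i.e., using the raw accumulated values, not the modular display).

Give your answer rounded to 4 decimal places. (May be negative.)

Answer: 4.2500

Derivation:
After op 1 tick(1): ref=1.0000 raw=[1.2500 1.2000 0.8000 1.2000]
After op 2 tick(2): ref=3.0000 raw=[3.7500 3.6000 2.4000 3.6000]
After op 3 sync(3): ref=3.0000 raw=[3.7500 3.6000 2.4000 3.0000]
After op 4 tick(4): ref=7.0000 raw=[8.7500 8.4000 5.6000 7.8000]
After op 5 tick(10): ref=17.0000 raw=[21.2500 20.4000 13.6000 19.8000]
Drift of clock 0 after op 5: 21.2500 - 17.0000 = 4.2500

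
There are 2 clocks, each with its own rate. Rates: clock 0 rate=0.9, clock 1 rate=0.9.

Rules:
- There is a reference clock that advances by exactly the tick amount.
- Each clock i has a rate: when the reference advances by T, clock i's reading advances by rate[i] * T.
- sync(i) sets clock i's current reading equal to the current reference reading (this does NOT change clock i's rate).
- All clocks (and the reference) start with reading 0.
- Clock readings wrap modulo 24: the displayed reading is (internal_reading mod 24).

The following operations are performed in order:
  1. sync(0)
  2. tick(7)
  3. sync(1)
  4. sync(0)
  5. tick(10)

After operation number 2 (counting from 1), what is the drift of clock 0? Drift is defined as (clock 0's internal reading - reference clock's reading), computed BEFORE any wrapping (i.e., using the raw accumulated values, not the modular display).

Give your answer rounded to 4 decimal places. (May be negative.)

After op 1 sync(0): ref=0.0000 raw=[0.0000 0.0000]
After op 2 tick(7): ref=7.0000 raw=[6.3000 6.3000]
Drift of clock 0 after op 2: 6.3000 - 7.0000 = -0.7000

Answer: -0.7000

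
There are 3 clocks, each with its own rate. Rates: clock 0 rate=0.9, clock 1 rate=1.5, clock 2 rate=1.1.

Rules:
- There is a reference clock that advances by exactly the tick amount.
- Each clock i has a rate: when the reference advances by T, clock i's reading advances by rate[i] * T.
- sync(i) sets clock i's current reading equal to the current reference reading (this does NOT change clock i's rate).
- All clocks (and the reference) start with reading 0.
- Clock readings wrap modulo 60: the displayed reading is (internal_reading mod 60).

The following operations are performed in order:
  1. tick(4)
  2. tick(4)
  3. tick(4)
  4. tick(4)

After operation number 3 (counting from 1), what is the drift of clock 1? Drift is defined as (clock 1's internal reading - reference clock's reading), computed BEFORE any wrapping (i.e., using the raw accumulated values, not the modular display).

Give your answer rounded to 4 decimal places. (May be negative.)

Answer: 6.0000

Derivation:
After op 1 tick(4): ref=4.0000 raw=[3.6000 6.0000 4.4000]
After op 2 tick(4): ref=8.0000 raw=[7.2000 12.0000 8.8000]
After op 3 tick(4): ref=12.0000 raw=[10.8000 18.0000 13.2000]
Drift of clock 1 after op 3: 18.0000 - 12.0000 = 6.0000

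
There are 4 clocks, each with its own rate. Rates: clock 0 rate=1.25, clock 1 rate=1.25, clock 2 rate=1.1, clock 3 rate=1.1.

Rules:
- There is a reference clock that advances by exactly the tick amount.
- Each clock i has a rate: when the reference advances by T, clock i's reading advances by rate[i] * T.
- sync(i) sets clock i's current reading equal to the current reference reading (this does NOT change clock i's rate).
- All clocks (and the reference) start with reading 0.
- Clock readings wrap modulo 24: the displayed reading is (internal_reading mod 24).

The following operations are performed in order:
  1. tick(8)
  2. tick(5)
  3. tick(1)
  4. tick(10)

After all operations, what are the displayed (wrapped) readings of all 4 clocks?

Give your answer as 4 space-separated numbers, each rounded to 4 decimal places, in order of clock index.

After op 1 tick(8): ref=8.0000 raw=[10.0000 10.0000 8.8000 8.8000]
After op 2 tick(5): ref=13.0000 raw=[16.2500 16.2500 14.3000 14.3000]
After op 3 tick(1): ref=14.0000 raw=[17.5000 17.5000 15.4000 15.4000]
After op 4 tick(10): ref=24.0000 raw=[30.0000 30.0000 26.4000 26.4000]
Wrap final raw readings (mod 24): 30.0000 mod 24 = 6.0000; 30.0000 mod 24 = 6.0000; 26.4000 mod 24 = 2.4000; 26.4000 mod 24 = 2.4000

Answer: 6.0000 6.0000 2.4000 2.4000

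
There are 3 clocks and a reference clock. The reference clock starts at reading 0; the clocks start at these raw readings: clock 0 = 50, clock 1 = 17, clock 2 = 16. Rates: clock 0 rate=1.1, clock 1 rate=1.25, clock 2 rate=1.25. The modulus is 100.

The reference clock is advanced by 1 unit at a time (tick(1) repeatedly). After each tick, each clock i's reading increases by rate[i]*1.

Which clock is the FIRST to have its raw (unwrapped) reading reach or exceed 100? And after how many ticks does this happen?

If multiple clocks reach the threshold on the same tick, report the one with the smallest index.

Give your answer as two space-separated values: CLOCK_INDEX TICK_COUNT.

clock 0: start=50, rate=1.1, needs 100-50 = 50; ticks = ceil(50/1.1) = ceil(45.4545) = 46; reading at tick 46 = 50 + 1.1*46 = 100.6000
clock 1: start=17, rate=1.25, needs 100-17 = 83; ticks = ceil(83/1.25) = ceil(66.4000) = 67; reading at tick 67 = 17 + 1.25*67 = 100.7500
clock 2: start=16, rate=1.25, needs 100-16 = 84; ticks = ceil(84/1.25) = ceil(67.2000) = 68; reading at tick 68 = 16 + 1.25*68 = 101.0000
Minimum tick count = 46; winners = [0]; smallest index = 0

Answer: 0 46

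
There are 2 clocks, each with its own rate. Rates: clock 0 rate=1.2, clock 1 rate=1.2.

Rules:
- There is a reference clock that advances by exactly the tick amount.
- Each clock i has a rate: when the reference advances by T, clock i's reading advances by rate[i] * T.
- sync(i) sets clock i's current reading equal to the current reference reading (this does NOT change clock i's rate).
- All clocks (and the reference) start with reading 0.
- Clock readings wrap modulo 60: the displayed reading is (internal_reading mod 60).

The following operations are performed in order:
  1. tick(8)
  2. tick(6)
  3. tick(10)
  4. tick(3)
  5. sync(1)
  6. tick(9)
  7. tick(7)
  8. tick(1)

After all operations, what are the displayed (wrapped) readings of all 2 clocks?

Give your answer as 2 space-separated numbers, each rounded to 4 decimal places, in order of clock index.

Answer: 52.8000 47.4000

Derivation:
After op 1 tick(8): ref=8.0000 raw=[9.6000 9.6000]
After op 2 tick(6): ref=14.0000 raw=[16.8000 16.8000]
After op 3 tick(10): ref=24.0000 raw=[28.8000 28.8000]
After op 4 tick(3): ref=27.0000 raw=[32.4000 32.4000]
After op 5 sync(1): ref=27.0000 raw=[32.4000 27.0000]
After op 6 tick(9): ref=36.0000 raw=[43.2000 37.8000]
After op 7 tick(7): ref=43.0000 raw=[51.6000 46.2000]
After op 8 tick(1): ref=44.0000 raw=[52.8000 47.4000]
Wrap final raw readings (mod 60): 52.8000 mod 60 = 52.8000; 47.4000 mod 60 = 47.4000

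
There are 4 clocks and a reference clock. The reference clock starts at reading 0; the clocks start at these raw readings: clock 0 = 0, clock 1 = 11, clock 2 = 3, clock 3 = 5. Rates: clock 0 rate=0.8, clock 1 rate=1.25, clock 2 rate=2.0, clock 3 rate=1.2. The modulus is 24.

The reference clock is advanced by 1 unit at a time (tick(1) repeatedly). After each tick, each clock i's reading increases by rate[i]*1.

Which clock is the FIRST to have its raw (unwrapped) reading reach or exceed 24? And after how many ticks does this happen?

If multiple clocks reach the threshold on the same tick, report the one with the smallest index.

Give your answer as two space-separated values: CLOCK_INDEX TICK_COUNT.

clock 0: start=0, rate=0.8, needs 24-0 = 24; ticks = ceil(24/0.8) = ceil(30.0000) = 30; reading at tick 30 = 0 + 0.8*30 = 24.0000
clock 1: start=11, rate=1.25, needs 24-11 = 13; ticks = ceil(13/1.25) = ceil(10.4000) = 11; reading at tick 11 = 11 + 1.25*11 = 24.7500
clock 2: start=3, rate=2.0, needs 24-3 = 21; ticks = ceil(21/2.0) = ceil(10.5000) = 11; reading at tick 11 = 3 + 2.0*11 = 25.0000
clock 3: start=5, rate=1.2, needs 24-5 = 19; ticks = ceil(19/1.2) = ceil(15.8333) = 16; reading at tick 16 = 5 + 1.2*16 = 24.2000
Minimum tick count = 11; winners = [1, 2]; smallest index = 1

Answer: 1 11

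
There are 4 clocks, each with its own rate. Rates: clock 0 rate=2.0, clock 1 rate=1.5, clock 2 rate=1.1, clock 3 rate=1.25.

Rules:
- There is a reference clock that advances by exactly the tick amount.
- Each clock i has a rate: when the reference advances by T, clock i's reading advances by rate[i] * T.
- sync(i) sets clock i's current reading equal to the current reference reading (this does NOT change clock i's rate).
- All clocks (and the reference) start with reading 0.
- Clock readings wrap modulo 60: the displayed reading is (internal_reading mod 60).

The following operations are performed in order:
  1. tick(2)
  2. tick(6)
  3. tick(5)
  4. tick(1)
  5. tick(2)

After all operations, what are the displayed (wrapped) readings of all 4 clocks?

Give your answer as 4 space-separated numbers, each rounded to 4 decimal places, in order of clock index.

After op 1 tick(2): ref=2.0000 raw=[4.0000 3.0000 2.2000 2.5000]
After op 2 tick(6): ref=8.0000 raw=[16.0000 12.0000 8.8000 10.0000]
After op 3 tick(5): ref=13.0000 raw=[26.0000 19.5000 14.3000 16.2500]
After op 4 tick(1): ref=14.0000 raw=[28.0000 21.0000 15.4000 17.5000]
After op 5 tick(2): ref=16.0000 raw=[32.0000 24.0000 17.6000 20.0000]
Wrap final raw readings (mod 60): 32.0000 mod 60 = 32.0000; 24.0000 mod 60 = 24.0000; 17.6000 mod 60 = 17.6000; 20.0000 mod 60 = 20.0000

Answer: 32.0000 24.0000 17.6000 20.0000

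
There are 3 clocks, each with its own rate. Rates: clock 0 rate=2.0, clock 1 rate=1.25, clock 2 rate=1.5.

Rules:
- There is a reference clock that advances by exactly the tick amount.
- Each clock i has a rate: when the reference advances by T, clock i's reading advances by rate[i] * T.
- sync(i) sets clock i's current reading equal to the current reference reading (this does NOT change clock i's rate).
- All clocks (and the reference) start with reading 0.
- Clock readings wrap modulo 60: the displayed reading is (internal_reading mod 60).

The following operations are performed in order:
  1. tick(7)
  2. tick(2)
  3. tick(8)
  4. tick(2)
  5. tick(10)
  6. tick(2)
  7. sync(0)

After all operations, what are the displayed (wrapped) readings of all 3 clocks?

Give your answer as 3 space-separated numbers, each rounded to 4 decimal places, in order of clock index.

After op 1 tick(7): ref=7.0000 raw=[14.0000 8.7500 10.5000]
After op 2 tick(2): ref=9.0000 raw=[18.0000 11.2500 13.5000]
After op 3 tick(8): ref=17.0000 raw=[34.0000 21.2500 25.5000]
After op 4 tick(2): ref=19.0000 raw=[38.0000 23.7500 28.5000]
After op 5 tick(10): ref=29.0000 raw=[58.0000 36.2500 43.5000]
After op 6 tick(2): ref=31.0000 raw=[62.0000 38.7500 46.5000]
After op 7 sync(0): ref=31.0000 raw=[31.0000 38.7500 46.5000]
Wrap final raw readings (mod 60): 31.0000 mod 60 = 31.0000; 38.7500 mod 60 = 38.7500; 46.5000 mod 60 = 46.5000

Answer: 31.0000 38.7500 46.5000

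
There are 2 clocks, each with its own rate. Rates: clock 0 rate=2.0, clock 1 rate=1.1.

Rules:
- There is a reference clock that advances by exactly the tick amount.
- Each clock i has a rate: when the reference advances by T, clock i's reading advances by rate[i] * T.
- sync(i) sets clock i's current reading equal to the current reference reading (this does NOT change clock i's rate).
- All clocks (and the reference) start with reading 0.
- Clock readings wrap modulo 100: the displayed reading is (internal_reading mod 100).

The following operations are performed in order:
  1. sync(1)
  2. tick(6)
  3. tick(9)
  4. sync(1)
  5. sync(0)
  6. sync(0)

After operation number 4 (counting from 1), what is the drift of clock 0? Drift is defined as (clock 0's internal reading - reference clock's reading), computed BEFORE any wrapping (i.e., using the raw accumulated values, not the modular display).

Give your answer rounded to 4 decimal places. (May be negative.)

Answer: 15.0000

Derivation:
After op 1 sync(1): ref=0.0000 raw=[0.0000 0.0000]
After op 2 tick(6): ref=6.0000 raw=[12.0000 6.6000]
After op 3 tick(9): ref=15.0000 raw=[30.0000 16.5000]
After op 4 sync(1): ref=15.0000 raw=[30.0000 15.0000]
Drift of clock 0 after op 4: 30.0000 - 15.0000 = 15.0000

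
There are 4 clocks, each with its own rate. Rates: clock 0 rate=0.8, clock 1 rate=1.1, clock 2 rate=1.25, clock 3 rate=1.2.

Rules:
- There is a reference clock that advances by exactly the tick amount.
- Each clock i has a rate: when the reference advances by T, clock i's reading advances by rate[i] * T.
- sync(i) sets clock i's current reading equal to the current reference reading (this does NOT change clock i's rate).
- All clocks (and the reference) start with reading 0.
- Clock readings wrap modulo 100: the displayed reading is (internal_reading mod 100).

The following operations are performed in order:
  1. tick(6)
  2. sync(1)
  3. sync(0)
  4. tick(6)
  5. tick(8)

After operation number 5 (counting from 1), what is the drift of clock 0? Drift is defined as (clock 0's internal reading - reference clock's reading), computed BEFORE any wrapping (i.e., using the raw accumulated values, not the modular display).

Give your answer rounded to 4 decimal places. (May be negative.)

After op 1 tick(6): ref=6.0000 raw=[4.8000 6.6000 7.5000 7.2000]
After op 2 sync(1): ref=6.0000 raw=[4.8000 6.0000 7.5000 7.2000]
After op 3 sync(0): ref=6.0000 raw=[6.0000 6.0000 7.5000 7.2000]
After op 4 tick(6): ref=12.0000 raw=[10.8000 12.6000 15.0000 14.4000]
After op 5 tick(8): ref=20.0000 raw=[17.2000 21.4000 25.0000 24.0000]
Drift of clock 0 after op 5: 17.2000 - 20.0000 = -2.8000

Answer: -2.8000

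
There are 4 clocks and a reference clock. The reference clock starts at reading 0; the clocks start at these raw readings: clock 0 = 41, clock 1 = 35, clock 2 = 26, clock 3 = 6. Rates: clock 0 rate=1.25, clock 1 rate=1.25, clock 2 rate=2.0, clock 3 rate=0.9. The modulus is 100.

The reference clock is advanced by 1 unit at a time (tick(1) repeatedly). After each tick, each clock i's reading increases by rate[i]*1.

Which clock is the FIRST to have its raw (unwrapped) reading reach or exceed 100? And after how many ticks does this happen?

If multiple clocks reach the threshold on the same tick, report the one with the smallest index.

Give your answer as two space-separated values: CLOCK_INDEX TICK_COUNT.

clock 0: start=41, rate=1.25, needs 100-41 = 59; ticks = ceil(59/1.25) = ceil(47.2000) = 48; reading at tick 48 = 41 + 1.25*48 = 101.0000
clock 1: start=35, rate=1.25, needs 100-35 = 65; ticks = ceil(65/1.25) = ceil(52.0000) = 52; reading at tick 52 = 35 + 1.25*52 = 100.0000
clock 2: start=26, rate=2.0, needs 100-26 = 74; ticks = ceil(74/2.0) = ceil(37.0000) = 37; reading at tick 37 = 26 + 2.0*37 = 100.0000
clock 3: start=6, rate=0.9, needs 100-6 = 94; ticks = ceil(94/0.9) = ceil(104.4444) = 105; reading at tick 105 = 6 + 0.9*105 = 100.5000
Minimum tick count = 37; winners = [2]; smallest index = 2

Answer: 2 37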